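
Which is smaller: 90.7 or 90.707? 90.7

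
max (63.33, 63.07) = 63.33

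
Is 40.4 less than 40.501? Yes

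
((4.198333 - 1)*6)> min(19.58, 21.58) False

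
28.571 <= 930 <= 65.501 False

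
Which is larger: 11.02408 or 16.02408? 16.02408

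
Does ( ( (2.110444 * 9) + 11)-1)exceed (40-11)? No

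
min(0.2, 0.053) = 0.053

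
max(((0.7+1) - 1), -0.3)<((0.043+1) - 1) False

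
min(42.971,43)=42.971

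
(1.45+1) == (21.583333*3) False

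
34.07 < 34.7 True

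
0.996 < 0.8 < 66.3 False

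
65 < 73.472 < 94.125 True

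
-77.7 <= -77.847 False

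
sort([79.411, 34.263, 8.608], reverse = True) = [79.411, 34.263, 8.608]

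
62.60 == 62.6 True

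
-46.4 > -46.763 True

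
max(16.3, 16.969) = 16.969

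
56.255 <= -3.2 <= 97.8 False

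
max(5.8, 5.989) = 5.989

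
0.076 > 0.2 False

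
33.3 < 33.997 True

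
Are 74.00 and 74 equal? Yes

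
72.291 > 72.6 False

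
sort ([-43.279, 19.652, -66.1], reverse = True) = [19.652, -43.279, -66.1]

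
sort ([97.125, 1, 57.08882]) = [1, 57.08882, 97.125]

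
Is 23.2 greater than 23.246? No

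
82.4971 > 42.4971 True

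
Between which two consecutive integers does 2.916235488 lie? 2 and 3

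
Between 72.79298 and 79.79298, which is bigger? 79.79298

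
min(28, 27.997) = 27.997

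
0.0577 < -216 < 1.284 False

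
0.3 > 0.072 True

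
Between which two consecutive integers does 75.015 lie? 75 and 76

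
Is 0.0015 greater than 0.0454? No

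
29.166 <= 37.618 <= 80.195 True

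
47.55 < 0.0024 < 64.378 False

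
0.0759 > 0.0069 True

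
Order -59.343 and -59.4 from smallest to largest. -59.4, -59.343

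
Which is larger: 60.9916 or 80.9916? 80.9916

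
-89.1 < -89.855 False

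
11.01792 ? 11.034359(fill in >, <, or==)<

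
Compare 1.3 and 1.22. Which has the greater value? 1.3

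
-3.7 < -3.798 False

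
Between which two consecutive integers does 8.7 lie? 8 and 9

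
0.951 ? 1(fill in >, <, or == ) <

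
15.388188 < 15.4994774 True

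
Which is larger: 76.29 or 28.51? 76.29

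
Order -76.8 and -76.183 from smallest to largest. -76.8, -76.183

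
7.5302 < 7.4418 False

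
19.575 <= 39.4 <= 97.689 True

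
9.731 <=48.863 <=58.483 True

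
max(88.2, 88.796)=88.796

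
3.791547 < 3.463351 False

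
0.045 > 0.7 False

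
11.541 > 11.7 False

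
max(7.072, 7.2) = 7.2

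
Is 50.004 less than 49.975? No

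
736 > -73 True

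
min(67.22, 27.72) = 27.72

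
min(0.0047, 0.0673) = 0.0047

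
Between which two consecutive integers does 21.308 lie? 21 and 22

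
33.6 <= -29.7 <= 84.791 False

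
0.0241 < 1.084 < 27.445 True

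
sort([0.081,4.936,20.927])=[0.081,4.936,20.927]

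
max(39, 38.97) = 39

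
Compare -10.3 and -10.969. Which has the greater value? -10.3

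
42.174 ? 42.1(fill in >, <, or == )>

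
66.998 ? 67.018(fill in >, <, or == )<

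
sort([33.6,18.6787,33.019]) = [18.6787,33.019,33.6]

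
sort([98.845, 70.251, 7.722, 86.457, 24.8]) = [7.722, 24.8, 70.251, 86.457, 98.845]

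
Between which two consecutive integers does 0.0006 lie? 0 and 1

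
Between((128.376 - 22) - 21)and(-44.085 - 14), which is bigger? ((128.376 - 22) - 21)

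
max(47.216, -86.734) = 47.216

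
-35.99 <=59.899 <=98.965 True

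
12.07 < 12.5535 True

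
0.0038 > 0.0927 False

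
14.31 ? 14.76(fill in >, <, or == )<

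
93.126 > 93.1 True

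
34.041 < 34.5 True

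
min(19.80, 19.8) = 19.80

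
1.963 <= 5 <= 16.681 True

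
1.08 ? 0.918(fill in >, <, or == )>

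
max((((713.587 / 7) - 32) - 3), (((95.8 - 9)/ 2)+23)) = 66.941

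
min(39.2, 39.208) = 39.2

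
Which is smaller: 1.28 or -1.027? -1.027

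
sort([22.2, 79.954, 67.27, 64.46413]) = [22.2, 64.46413, 67.27, 79.954]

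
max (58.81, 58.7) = 58.81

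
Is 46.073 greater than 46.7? No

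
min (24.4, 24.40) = 24.4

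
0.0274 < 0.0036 False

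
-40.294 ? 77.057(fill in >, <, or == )<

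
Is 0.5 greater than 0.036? Yes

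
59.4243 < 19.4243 False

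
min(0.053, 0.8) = 0.053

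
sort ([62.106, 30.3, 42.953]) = [30.3, 42.953, 62.106]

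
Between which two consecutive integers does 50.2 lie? 50 and 51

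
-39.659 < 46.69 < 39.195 False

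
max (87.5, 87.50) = 87.50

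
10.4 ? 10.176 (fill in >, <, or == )>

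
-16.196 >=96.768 False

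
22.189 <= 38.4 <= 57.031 True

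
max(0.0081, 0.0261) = 0.0261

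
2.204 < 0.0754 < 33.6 False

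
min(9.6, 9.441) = 9.441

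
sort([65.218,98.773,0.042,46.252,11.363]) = [0.042,11.363,46.252,65.218,98.773]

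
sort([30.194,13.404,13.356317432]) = [13.356317432,13.404,30.194]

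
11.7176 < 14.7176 True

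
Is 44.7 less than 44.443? No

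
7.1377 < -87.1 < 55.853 False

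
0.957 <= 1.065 True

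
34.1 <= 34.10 True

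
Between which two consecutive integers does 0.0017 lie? 0 and 1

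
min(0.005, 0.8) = 0.005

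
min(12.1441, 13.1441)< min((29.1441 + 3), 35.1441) True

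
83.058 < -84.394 False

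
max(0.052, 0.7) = 0.7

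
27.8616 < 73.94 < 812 True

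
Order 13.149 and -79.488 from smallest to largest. -79.488, 13.149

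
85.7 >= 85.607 True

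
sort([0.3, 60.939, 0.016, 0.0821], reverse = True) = [60.939, 0.3, 0.0821, 0.016]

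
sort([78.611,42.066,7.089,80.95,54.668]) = [7.089,42.066,54.668,78.611,80.95]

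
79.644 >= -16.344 True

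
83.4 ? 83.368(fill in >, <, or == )>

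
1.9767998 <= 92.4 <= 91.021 False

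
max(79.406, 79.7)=79.7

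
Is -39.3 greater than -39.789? Yes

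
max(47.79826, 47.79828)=47.79828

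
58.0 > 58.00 False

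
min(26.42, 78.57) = 26.42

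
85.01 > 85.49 False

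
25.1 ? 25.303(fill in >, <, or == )<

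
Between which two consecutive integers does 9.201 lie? 9 and 10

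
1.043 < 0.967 False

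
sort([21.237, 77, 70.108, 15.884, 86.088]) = [15.884, 21.237, 70.108, 77, 86.088]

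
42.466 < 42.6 True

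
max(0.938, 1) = 1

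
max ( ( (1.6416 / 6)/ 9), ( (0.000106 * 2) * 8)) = 0.0304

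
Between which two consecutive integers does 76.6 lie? 76 and 77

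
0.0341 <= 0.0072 False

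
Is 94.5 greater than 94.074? Yes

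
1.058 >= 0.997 True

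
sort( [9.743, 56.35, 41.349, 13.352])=[9.743, 13.352, 41.349, 56.35]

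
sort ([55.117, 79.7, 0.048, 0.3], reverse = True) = [79.7, 55.117, 0.3, 0.048]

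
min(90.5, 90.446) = 90.446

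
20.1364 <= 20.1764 True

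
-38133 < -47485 False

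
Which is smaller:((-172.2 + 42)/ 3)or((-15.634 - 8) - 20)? ((-15.634 - 8) - 20)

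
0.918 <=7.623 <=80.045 True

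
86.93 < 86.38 False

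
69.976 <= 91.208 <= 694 True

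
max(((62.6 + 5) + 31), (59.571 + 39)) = 98.6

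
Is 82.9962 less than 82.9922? No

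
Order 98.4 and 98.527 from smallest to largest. 98.4, 98.527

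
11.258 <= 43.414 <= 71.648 True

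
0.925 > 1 False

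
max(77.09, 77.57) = 77.57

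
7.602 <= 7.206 False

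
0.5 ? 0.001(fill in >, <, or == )>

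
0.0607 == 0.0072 False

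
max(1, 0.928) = 1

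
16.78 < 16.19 False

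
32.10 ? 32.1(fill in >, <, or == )==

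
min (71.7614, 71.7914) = 71.7614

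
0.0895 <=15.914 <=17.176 True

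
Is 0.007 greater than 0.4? No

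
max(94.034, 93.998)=94.034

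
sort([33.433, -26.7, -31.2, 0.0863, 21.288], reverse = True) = [33.433, 21.288, 0.0863, -26.7, -31.2]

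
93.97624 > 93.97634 False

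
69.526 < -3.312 False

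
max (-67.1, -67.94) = -67.1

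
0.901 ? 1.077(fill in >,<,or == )<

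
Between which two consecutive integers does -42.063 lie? -43 and -42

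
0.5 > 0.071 True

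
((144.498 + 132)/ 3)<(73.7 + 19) True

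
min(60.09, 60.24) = 60.09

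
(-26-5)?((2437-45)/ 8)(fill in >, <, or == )<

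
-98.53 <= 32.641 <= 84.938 True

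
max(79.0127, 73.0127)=79.0127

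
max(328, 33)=328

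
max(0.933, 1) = 1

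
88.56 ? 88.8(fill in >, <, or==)<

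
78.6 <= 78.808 True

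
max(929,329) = 929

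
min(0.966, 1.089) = 0.966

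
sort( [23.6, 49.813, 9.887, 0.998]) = [0.998, 9.887, 23.6, 49.813]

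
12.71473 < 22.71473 True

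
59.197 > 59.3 False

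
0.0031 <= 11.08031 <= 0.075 False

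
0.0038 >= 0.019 False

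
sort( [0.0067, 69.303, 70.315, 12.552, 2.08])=[0.0067, 2.08, 12.552, 69.303, 70.315]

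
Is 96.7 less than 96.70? No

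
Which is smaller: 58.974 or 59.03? 58.974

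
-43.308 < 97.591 True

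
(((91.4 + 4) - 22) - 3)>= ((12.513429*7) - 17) False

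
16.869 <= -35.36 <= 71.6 False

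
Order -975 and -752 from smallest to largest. -975, -752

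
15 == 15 True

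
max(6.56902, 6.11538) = 6.56902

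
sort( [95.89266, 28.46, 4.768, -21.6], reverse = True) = [95.89266, 28.46, 4.768, -21.6]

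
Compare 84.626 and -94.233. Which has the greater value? 84.626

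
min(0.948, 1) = 0.948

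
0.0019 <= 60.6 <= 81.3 True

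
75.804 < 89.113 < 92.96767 True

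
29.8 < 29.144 False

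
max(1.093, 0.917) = 1.093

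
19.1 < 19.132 True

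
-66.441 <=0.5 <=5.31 True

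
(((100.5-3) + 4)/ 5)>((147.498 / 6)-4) False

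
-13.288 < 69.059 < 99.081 True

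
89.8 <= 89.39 False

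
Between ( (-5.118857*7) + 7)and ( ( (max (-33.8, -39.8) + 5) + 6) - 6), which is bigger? ( ( (max (-33.8, -39.8) + 5) + 6) - 6)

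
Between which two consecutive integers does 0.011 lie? 0 and 1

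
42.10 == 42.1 True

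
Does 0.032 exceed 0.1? No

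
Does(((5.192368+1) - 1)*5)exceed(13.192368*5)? No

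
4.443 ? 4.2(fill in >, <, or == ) >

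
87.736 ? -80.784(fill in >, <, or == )>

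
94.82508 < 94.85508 True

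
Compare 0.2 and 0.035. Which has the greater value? 0.2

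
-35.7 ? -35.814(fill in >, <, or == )>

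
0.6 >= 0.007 True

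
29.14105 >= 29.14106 False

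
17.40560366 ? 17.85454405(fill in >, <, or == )<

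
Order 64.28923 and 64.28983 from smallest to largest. 64.28923, 64.28983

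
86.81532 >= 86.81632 False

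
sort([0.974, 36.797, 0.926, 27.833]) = [0.926, 0.974, 27.833, 36.797]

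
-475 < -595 False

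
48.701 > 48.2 True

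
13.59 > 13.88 False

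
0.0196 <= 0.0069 False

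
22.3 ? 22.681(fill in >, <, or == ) <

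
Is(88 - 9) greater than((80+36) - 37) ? No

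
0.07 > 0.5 False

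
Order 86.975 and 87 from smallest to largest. 86.975, 87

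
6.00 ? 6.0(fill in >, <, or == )==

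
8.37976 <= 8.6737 True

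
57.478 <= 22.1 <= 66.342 False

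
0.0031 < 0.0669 True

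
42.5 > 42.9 False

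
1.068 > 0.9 True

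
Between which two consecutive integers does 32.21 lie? 32 and 33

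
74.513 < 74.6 True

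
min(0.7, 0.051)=0.051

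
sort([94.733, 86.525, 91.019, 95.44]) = [86.525, 91.019, 94.733, 95.44]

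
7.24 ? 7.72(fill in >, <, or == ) <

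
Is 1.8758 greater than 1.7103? Yes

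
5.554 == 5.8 False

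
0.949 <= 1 True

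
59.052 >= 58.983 True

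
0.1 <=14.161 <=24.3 True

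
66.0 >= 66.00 True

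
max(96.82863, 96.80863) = 96.82863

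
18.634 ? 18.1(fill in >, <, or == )>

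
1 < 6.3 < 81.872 True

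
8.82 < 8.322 False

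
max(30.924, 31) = 31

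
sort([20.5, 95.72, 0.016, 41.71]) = [0.016, 20.5, 41.71, 95.72]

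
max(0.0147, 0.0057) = 0.0147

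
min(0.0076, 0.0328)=0.0076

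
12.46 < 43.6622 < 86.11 True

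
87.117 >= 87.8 False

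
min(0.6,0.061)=0.061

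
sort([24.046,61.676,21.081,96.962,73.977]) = [21.081,24.046,61.676,73.977,96.962]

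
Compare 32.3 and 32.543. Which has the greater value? 32.543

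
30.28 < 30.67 True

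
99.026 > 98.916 True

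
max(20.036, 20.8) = 20.8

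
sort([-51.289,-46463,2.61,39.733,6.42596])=[-46463,-51.289,2.61,6.42596,39.733]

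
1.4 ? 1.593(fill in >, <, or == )<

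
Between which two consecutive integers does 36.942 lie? 36 and 37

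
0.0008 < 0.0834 True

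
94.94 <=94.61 False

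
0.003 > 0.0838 False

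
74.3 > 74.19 True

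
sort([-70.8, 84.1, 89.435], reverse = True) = [89.435, 84.1, -70.8]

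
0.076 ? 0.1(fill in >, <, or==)<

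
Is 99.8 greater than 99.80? No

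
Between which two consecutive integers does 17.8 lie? 17 and 18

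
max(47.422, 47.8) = 47.8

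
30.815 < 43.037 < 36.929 False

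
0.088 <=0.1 True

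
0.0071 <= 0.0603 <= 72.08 True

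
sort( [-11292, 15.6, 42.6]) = [-11292, 15.6, 42.6]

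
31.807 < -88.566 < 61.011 False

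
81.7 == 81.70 True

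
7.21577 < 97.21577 True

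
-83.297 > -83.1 False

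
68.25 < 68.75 True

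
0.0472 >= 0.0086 True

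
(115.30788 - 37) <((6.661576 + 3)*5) False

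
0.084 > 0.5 False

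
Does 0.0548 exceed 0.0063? Yes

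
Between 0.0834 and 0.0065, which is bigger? 0.0834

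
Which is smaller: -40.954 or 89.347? -40.954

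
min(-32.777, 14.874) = -32.777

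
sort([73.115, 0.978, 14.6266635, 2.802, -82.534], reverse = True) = [73.115, 14.6266635, 2.802, 0.978, -82.534]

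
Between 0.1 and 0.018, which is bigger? 0.1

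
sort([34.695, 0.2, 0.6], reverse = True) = [34.695, 0.6, 0.2]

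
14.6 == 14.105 False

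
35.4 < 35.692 True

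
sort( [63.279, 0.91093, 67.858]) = [0.91093, 63.279, 67.858]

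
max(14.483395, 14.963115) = 14.963115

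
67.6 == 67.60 True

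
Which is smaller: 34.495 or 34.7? 34.495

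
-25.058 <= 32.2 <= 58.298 True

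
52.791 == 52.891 False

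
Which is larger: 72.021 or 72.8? 72.8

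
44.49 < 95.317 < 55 False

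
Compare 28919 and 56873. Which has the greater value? 56873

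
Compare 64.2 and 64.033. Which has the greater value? 64.2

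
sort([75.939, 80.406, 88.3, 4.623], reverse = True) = [88.3, 80.406, 75.939, 4.623]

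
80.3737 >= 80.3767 False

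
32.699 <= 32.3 False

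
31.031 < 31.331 True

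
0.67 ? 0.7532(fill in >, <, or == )<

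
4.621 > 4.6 True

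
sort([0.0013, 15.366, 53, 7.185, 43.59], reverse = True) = [53, 43.59, 15.366, 7.185, 0.0013]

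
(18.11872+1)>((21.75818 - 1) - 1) False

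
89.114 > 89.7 False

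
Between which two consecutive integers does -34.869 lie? -35 and -34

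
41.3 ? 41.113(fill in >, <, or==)>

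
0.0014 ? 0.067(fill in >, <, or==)<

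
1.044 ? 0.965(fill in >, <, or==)>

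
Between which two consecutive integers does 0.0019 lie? 0 and 1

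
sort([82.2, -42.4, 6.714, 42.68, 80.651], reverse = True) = [82.2, 80.651, 42.68, 6.714, -42.4]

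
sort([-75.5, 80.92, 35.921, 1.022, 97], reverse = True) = [97, 80.92, 35.921, 1.022, -75.5]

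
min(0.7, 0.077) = 0.077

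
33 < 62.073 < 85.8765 True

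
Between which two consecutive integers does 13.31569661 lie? 13 and 14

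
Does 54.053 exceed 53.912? Yes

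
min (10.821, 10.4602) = 10.4602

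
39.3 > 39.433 False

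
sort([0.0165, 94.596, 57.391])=[0.0165, 57.391, 94.596]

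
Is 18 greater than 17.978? Yes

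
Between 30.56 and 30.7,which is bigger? 30.7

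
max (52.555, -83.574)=52.555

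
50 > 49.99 True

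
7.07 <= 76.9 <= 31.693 False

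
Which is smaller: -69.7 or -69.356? -69.7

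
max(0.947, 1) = 1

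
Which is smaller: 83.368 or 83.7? 83.368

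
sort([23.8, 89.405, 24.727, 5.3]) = [5.3, 23.8, 24.727, 89.405]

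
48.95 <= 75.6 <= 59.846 False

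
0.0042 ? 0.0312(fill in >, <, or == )<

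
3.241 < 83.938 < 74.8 False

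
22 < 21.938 False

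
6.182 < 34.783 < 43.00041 True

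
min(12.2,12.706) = 12.2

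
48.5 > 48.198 True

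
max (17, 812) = 812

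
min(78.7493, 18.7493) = 18.7493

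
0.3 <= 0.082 False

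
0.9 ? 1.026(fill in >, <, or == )<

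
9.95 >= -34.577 True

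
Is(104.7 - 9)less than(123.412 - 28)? No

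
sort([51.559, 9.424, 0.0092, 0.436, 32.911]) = [0.0092, 0.436, 9.424, 32.911, 51.559]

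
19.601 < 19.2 False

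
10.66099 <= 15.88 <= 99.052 True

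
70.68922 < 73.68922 True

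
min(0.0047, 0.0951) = 0.0047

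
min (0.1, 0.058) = 0.058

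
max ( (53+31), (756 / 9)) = 84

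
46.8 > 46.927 False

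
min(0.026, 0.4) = 0.026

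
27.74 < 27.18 False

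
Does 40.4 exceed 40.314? Yes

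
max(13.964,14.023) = 14.023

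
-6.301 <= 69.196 True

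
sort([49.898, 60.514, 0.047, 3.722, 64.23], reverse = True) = [64.23, 60.514, 49.898, 3.722, 0.047]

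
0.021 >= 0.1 False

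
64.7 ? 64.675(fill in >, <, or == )>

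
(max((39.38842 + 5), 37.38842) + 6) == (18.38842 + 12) False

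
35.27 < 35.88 True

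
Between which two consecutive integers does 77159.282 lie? 77159 and 77160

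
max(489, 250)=489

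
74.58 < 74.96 True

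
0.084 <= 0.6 True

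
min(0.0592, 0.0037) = 0.0037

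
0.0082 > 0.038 False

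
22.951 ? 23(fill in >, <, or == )<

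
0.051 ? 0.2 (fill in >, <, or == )<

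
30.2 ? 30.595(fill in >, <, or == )<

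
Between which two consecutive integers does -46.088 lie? -47 and -46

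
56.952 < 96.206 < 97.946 True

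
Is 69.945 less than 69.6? No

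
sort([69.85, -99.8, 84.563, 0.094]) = [-99.8, 0.094, 69.85, 84.563]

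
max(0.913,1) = 1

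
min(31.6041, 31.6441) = 31.6041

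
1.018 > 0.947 True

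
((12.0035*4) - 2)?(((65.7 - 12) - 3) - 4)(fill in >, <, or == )<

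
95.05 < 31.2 False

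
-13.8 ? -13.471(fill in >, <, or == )<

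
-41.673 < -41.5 True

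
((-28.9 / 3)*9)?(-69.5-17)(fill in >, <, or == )<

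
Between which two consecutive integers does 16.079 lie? 16 and 17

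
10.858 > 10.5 True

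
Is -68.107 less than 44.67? Yes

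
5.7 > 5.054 True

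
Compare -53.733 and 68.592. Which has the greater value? 68.592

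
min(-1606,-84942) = -84942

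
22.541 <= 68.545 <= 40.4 False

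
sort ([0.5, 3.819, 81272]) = [0.5, 3.819, 81272]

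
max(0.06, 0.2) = 0.2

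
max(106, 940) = 940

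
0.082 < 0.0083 False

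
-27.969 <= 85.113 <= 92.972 True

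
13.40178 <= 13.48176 True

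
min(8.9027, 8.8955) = 8.8955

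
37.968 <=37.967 False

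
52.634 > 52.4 True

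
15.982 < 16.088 True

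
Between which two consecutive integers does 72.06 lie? 72 and 73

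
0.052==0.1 False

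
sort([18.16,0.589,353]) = [0.589,18.16,353]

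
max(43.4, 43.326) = 43.4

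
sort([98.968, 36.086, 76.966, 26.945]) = [26.945, 36.086, 76.966, 98.968]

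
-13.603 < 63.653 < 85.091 True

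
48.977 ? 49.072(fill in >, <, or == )<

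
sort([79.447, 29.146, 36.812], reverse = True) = [79.447, 36.812, 29.146]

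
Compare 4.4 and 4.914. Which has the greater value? 4.914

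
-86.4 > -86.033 False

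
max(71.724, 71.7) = 71.724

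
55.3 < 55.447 True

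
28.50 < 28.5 False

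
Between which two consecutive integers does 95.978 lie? 95 and 96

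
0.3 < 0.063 False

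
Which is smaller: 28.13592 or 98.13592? 28.13592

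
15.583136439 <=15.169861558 False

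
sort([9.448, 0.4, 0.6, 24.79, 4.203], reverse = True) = [24.79, 9.448, 4.203, 0.6, 0.4]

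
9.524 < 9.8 True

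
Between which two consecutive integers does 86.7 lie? 86 and 87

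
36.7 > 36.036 True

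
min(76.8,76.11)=76.11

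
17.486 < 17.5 True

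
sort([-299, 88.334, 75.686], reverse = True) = [88.334, 75.686, -299]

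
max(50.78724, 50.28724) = 50.78724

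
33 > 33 False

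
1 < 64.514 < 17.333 False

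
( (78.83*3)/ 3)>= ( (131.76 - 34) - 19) True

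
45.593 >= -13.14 True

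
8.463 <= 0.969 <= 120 False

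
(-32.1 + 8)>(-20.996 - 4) True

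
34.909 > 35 False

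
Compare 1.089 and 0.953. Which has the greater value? 1.089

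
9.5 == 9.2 False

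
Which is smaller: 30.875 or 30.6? 30.6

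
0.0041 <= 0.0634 True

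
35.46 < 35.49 True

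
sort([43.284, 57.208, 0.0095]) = [0.0095, 43.284, 57.208]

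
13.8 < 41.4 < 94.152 True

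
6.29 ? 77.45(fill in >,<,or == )<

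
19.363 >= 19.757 False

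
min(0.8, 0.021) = 0.021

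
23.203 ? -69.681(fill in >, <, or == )>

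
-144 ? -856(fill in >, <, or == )>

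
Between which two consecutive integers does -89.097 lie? -90 and -89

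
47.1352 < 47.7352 True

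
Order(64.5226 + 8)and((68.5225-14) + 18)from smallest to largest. ((68.5225-14) + 18), (64.5226 + 8)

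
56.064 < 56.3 True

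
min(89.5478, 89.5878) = 89.5478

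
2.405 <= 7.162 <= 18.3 True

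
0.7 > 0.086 True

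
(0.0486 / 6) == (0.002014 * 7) False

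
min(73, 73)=73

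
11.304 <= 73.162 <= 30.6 False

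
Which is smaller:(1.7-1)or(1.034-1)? (1.034-1)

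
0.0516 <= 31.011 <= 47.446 True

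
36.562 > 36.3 True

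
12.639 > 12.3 True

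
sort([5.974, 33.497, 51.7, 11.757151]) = [5.974, 11.757151, 33.497, 51.7]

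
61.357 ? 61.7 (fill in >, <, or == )<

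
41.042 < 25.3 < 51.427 False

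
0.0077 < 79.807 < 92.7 True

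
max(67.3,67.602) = 67.602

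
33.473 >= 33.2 True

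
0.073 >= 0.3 False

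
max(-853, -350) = -350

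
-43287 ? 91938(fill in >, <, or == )<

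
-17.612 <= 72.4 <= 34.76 False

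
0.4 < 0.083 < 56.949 False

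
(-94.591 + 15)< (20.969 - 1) True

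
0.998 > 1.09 False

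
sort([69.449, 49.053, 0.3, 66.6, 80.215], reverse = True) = [80.215, 69.449, 66.6, 49.053, 0.3]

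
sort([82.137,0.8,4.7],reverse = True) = [82.137,4.7,0.8]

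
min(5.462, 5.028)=5.028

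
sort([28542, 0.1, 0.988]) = [0.1, 0.988, 28542]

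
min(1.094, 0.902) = 0.902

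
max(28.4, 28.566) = 28.566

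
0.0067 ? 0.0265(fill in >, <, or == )<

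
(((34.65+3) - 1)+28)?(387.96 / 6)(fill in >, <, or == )<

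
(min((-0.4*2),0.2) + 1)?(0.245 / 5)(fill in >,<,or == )>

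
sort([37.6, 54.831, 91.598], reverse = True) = [91.598, 54.831, 37.6]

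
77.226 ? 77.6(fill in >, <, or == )<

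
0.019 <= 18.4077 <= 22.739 True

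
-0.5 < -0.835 False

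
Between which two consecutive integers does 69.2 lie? 69 and 70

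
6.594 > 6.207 True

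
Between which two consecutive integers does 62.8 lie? 62 and 63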